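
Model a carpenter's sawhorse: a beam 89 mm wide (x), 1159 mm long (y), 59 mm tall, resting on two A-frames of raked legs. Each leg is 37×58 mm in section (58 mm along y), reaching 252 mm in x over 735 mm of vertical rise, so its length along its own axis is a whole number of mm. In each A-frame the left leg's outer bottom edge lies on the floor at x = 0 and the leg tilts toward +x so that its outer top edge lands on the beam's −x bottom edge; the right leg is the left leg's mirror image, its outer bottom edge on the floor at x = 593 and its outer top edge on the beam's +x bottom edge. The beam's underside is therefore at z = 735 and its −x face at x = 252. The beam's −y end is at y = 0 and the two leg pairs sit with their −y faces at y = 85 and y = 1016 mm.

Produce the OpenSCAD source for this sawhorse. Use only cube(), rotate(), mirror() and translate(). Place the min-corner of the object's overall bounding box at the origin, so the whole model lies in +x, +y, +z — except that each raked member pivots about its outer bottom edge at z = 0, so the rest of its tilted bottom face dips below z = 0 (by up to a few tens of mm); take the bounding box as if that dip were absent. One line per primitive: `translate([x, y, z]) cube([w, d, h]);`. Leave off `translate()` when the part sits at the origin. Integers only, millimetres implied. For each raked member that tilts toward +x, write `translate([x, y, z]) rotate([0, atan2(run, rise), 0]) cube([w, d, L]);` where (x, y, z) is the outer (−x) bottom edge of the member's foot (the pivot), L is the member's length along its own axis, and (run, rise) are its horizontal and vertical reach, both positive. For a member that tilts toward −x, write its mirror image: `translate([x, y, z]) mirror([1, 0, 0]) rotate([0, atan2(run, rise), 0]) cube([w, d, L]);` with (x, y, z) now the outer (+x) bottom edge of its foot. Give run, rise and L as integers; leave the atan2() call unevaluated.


translate([252, 0, 735]) cube([89, 1159, 59]);
translate([0, 85, 0]) rotate([0, atan2(252, 735), 0]) cube([37, 58, 777]);
translate([593, 85, 0]) mirror([1, 0, 0]) rotate([0, atan2(252, 735), 0]) cube([37, 58, 777]);
translate([0, 1016, 0]) rotate([0, atan2(252, 735), 0]) cube([37, 58, 777]);
translate([593, 1016, 0]) mirror([1, 0, 0]) rotate([0, atan2(252, 735), 0]) cube([37, 58, 777]);


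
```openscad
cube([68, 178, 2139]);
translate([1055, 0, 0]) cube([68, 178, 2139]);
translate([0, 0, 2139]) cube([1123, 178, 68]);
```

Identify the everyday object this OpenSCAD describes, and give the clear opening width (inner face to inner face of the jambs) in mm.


A door frame. The clear opening width is 987 mm.

Two 2139 mm tall posts with a header on top — a door frame. The left jamb is 68 mm wide at x = 0; the right jamb starts at x = 1055. The clear opening is 1055 − 68 = 987 mm.


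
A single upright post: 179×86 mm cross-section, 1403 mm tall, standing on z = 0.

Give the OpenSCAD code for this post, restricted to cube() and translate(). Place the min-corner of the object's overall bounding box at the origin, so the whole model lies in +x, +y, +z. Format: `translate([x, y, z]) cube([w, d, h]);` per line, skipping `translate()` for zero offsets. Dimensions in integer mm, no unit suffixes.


cube([179, 86, 1403]);


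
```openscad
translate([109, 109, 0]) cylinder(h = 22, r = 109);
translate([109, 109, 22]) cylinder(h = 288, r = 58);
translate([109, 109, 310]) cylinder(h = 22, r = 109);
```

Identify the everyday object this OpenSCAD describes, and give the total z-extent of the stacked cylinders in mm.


A spool. The overall height is 332 mm.

Three coaxial cylinders, large–small–large — a spool. Two 22 mm flanges and a 288 mm core give 22 + 288 + 22 = 332 mm.


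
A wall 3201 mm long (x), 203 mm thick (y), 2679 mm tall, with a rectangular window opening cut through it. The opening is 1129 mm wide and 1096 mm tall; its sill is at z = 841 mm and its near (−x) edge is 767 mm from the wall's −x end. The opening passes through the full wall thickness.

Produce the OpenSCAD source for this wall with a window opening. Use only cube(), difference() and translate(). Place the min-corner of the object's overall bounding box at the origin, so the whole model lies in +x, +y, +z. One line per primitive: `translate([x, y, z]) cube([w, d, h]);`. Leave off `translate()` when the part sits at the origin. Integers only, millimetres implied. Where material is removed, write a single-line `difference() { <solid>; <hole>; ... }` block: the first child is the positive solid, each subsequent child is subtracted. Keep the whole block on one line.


difference() { cube([3201, 203, 2679]); translate([767, 0, 841]) cube([1129, 203, 1096]); }


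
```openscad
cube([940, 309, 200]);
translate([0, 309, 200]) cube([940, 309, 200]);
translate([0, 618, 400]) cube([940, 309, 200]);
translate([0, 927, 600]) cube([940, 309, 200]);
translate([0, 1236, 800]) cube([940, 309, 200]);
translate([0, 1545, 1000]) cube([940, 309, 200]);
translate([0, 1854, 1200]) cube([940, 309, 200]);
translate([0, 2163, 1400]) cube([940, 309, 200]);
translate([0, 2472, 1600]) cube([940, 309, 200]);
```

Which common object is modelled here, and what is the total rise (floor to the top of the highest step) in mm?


A staircase. The total rise is 1800 mm.

9 identical blocks, each offset up and back from the previous — a staircase. Each step is 200 mm tall and there are 9 of them, so the total rise is 9 × 200 = 1800 mm.


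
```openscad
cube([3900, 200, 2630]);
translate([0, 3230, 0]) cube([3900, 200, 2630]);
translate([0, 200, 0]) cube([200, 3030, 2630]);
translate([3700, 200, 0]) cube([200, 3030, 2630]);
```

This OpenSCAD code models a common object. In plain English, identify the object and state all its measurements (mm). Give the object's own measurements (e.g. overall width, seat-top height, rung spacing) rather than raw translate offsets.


The wall frame of a small rectangular building: four walls, each 2630 mm tall and 200 mm thick, enclosing a footprint 3900 mm (x) by 3430 mm (y) outside-to-outside, with no floor or roof. The front and back walls (the −y and +y sides) span the full width; the two side walls fit between them.


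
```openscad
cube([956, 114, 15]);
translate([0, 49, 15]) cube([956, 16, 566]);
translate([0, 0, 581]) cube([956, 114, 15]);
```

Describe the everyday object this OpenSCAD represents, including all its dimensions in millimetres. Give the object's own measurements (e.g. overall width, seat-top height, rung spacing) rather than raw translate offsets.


An I-beam lying along x, 956 mm long. Overall section height 596 mm. Two flanges 114 mm wide (y) and 15 mm thick, one on the floor and one at the top; a web 16 mm thick runs between them, centred on the flange width.


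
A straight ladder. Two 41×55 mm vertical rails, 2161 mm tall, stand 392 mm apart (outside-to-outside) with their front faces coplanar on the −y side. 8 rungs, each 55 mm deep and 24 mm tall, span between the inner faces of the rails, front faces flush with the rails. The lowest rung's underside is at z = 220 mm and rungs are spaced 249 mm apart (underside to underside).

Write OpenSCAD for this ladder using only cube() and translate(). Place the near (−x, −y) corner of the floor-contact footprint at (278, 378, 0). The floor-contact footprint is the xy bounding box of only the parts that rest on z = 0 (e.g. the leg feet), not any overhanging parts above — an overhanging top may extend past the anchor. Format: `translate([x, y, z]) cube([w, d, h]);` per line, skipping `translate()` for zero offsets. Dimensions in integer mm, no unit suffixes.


// rung span = 392 - 2*41 = 310
// rung[k] z = 220 + k*249
translate([278, 378, 0]) cube([41, 55, 2161]);
translate([629, 378, 0]) cube([41, 55, 2161]);
translate([319, 378, 220]) cube([310, 55, 24]);
translate([319, 378, 469]) cube([310, 55, 24]);
translate([319, 378, 718]) cube([310, 55, 24]);
translate([319, 378, 967]) cube([310, 55, 24]);
translate([319, 378, 1216]) cube([310, 55, 24]);
translate([319, 378, 1465]) cube([310, 55, 24]);
translate([319, 378, 1714]) cube([310, 55, 24]);
translate([319, 378, 1963]) cube([310, 55, 24]);


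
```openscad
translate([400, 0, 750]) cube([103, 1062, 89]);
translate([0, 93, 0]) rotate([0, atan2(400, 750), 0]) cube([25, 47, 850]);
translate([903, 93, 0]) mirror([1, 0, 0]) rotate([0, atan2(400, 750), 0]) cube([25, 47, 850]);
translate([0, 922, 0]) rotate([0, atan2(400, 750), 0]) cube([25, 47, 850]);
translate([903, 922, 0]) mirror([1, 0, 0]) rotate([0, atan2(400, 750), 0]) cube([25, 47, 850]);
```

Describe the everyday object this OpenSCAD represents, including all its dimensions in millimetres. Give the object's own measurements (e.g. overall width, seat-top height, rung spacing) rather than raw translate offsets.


A sawhorse. A 103×1062×89 mm beam (x, y, z) sits on two A-frame leg pairs. Each pair is two raked legs of 25×47 mm section (47 mm along y) splaying symmetrically in x. Each leg rises 750 mm vertically over 400 mm of horizontal reach and is 850 mm long along its own axis. Every leg's outer bottom edge rests on the floor and its outer top edge meets a bottom edge of the beam — the left legs (tilting toward +x) meet the beam's −x bottom edge, the right legs (their mirror images, tilting toward −x) meet its +x bottom edge — so the leg tops tuck under the beam, the beam's underside is 750 mm above the floor, and the feet are 903 mm apart outside-to-outside with the beam centred between them. The two leg pairs are set in 93 mm from either end of the beam.


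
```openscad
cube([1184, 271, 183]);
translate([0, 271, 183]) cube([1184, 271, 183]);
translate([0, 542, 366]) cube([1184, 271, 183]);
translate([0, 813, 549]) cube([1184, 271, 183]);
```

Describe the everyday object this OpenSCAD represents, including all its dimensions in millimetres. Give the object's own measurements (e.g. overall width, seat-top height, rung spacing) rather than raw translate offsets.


A straight staircase of 4 solid steps. Each step is 1184 mm wide (x), 271 mm deep (y, the going) and 183 mm tall (the rise). The first step rests on the floor; each subsequent step sits one going further in +y and one rise higher in +z, directly behind and above the previous step with no overlap.


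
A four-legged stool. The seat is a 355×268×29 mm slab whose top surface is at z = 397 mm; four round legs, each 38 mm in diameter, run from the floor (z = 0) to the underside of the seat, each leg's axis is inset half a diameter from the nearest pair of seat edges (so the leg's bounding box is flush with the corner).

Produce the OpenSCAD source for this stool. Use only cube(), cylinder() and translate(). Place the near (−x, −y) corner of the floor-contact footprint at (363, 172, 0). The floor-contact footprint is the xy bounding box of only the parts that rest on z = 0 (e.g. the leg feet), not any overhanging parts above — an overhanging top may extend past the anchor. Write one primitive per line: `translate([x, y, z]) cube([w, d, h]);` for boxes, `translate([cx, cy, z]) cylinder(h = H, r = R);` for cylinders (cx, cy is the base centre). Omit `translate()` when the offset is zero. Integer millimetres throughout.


translate([363, 172, 368]) cube([355, 268, 29]);
translate([382, 191, 0]) cylinder(h = 368, r = 19);
translate([699, 191, 0]) cylinder(h = 368, r = 19);
translate([382, 421, 0]) cylinder(h = 368, r = 19);
translate([699, 421, 0]) cylinder(h = 368, r = 19);


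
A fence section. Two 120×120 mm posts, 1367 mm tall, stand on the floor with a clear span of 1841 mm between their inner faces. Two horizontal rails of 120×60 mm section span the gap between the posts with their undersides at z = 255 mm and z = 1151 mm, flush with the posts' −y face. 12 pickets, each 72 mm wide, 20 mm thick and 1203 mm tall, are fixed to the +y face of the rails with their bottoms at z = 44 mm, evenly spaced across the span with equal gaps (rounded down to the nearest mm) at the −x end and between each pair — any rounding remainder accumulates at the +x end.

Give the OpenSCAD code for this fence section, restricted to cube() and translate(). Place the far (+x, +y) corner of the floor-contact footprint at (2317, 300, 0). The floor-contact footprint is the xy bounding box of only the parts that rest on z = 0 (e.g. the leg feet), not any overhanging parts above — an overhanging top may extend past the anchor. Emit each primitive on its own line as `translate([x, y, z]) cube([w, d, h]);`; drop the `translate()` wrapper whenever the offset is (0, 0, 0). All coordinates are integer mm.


translate([236, 180, 0]) cube([120, 120, 1367]);
translate([2197, 180, 0]) cube([120, 120, 1367]);
translate([356, 180, 255]) cube([1841, 120, 60]);
translate([356, 180, 1151]) cube([1841, 120, 60]);
translate([431, 300, 44]) cube([72, 20, 1203]);
translate([578, 300, 44]) cube([72, 20, 1203]);
translate([725, 300, 44]) cube([72, 20, 1203]);
translate([872, 300, 44]) cube([72, 20, 1203]);
translate([1019, 300, 44]) cube([72, 20, 1203]);
translate([1166, 300, 44]) cube([72, 20, 1203]);
translate([1313, 300, 44]) cube([72, 20, 1203]);
translate([1460, 300, 44]) cube([72, 20, 1203]);
translate([1607, 300, 44]) cube([72, 20, 1203]);
translate([1754, 300, 44]) cube([72, 20, 1203]);
translate([1901, 300, 44]) cube([72, 20, 1203]);
translate([2048, 300, 44]) cube([72, 20, 1203]);


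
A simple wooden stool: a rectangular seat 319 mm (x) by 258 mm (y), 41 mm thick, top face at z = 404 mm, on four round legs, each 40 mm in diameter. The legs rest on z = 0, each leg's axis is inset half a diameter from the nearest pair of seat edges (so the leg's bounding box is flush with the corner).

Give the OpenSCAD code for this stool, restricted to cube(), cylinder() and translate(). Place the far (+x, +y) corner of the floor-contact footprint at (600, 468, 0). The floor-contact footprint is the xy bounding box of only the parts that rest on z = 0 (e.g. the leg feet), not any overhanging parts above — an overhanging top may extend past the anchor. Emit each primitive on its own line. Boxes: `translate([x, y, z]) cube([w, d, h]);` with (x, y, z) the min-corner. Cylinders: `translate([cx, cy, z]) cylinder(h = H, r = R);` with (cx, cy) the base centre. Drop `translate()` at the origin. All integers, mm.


translate([281, 210, 363]) cube([319, 258, 41]);
translate([301, 230, 0]) cylinder(h = 363, r = 20);
translate([580, 230, 0]) cylinder(h = 363, r = 20);
translate([301, 448, 0]) cylinder(h = 363, r = 20);
translate([580, 448, 0]) cylinder(h = 363, r = 20);


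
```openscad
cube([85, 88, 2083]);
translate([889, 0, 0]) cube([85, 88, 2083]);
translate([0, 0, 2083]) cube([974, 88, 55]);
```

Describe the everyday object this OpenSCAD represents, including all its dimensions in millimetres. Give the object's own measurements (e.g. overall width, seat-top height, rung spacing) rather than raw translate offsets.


A door frame. The clear opening is 804 mm wide and 2083 mm high. Two 85 mm wide jambs, 88 mm deep, stand either side of the opening from the floor to the top of the opening. A 55 mm thick head sits across the top of both jambs, spanning the full outside width of the frame.


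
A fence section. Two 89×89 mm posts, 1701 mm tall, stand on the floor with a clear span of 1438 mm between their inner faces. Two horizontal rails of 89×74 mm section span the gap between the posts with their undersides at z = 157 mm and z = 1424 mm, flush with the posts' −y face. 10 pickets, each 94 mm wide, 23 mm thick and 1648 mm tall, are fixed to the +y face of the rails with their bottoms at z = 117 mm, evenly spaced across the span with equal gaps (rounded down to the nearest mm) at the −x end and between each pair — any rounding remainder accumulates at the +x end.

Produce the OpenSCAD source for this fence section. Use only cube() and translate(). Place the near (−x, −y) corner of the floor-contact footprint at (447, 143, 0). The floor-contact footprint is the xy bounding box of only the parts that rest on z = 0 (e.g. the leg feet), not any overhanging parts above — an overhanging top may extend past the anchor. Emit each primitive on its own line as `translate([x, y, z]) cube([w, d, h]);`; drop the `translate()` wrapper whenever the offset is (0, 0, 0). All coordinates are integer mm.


translate([447, 143, 0]) cube([89, 89, 1701]);
translate([1974, 143, 0]) cube([89, 89, 1701]);
translate([536, 143, 157]) cube([1438, 89, 74]);
translate([536, 143, 1424]) cube([1438, 89, 74]);
translate([581, 232, 117]) cube([94, 23, 1648]);
translate([720, 232, 117]) cube([94, 23, 1648]);
translate([859, 232, 117]) cube([94, 23, 1648]);
translate([998, 232, 117]) cube([94, 23, 1648]);
translate([1137, 232, 117]) cube([94, 23, 1648]);
translate([1276, 232, 117]) cube([94, 23, 1648]);
translate([1415, 232, 117]) cube([94, 23, 1648]);
translate([1554, 232, 117]) cube([94, 23, 1648]);
translate([1693, 232, 117]) cube([94, 23, 1648]);
translate([1832, 232, 117]) cube([94, 23, 1648]);


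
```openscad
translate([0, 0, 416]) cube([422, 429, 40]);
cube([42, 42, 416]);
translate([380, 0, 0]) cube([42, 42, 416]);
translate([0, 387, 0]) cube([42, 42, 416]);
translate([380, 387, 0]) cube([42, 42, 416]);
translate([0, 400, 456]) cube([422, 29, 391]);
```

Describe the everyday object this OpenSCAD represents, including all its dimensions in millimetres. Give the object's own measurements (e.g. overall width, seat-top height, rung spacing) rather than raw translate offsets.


A chair. The seat is a 422×429×40 mm slab with its top at z = 456 mm, on four 42×42 mm corner legs (flush with the seat edges, standing on z = 0). A flat backrest 29 mm thick, 391 mm tall, spans the full seat width and rises from the seat top along its +y edge, rear face flush with the rear of the seat.


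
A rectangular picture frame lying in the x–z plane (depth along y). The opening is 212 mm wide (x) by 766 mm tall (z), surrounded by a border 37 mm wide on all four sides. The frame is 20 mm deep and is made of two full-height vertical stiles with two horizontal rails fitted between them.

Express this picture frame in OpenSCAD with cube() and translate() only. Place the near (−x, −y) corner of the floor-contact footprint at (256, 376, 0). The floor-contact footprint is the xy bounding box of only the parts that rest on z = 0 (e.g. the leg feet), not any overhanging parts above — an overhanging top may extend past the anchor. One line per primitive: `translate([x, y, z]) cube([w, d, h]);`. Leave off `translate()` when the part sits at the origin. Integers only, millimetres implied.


translate([256, 376, 0]) cube([37, 20, 840]);
translate([505, 376, 0]) cube([37, 20, 840]);
translate([293, 376, 0]) cube([212, 20, 37]);
translate([293, 376, 803]) cube([212, 20, 37]);


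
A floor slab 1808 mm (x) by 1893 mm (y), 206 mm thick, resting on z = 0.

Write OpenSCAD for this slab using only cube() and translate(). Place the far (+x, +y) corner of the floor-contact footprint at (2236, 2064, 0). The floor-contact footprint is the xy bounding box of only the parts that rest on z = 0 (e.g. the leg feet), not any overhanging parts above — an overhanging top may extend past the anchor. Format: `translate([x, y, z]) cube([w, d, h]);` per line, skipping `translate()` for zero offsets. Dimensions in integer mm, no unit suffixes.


translate([428, 171, 0]) cube([1808, 1893, 206]);


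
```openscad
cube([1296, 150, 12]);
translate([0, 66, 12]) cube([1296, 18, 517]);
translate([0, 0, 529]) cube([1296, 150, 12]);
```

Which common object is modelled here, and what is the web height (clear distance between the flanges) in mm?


An I-beam. The web height is 517 mm.

Two wide flanges with a thin centred web — an I-beam. Overall 541 mm minus two 12 mm flanges gives a web of 541 − 2·12 = 517 mm.


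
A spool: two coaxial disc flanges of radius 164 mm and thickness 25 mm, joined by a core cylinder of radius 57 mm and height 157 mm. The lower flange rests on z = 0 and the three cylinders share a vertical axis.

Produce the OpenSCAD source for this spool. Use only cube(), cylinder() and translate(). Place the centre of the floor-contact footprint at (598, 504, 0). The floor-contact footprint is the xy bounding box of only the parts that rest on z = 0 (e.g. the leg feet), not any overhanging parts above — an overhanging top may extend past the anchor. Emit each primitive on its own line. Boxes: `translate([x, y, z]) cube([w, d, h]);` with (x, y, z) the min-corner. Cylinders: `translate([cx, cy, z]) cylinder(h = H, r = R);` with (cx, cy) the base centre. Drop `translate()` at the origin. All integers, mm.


translate([598, 504, 0]) cylinder(h = 25, r = 164);
translate([598, 504, 25]) cylinder(h = 157, r = 57);
translate([598, 504, 182]) cylinder(h = 25, r = 164);


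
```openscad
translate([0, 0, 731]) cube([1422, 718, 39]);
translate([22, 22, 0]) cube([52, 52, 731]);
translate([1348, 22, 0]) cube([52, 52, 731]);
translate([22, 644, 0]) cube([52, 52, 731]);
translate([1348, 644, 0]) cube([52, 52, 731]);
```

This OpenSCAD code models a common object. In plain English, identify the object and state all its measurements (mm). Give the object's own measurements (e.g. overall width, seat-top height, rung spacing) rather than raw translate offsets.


A rectangular dining table. The top is 1422×718×39 mm with its upper surface at z = 770 mm. It stands on four 52×52 mm square legs, each inset 22 mm from the nearest pair of top edges, running from the floor to the underside of the top.


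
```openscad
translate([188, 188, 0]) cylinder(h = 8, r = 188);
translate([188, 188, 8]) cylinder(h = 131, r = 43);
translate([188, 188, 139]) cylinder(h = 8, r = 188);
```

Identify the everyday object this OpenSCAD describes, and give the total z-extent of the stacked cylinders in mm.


A spool. The overall height is 147 mm.

Three coaxial cylinders, large–small–large — a spool. Two 8 mm flanges and a 131 mm core give 8 + 131 + 8 = 147 mm.


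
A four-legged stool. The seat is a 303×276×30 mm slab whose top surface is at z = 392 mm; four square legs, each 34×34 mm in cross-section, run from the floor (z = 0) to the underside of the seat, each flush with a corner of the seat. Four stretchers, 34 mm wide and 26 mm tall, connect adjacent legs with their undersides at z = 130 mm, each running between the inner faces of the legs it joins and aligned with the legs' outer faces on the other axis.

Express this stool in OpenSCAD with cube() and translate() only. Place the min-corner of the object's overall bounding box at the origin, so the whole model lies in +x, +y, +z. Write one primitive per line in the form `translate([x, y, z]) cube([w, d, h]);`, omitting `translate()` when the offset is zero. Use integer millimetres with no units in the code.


translate([0, 0, 362]) cube([303, 276, 30]);
cube([34, 34, 362]);
translate([269, 0, 0]) cube([34, 34, 362]);
translate([0, 242, 0]) cube([34, 34, 362]);
translate([269, 242, 0]) cube([34, 34, 362]);
translate([34, 0, 130]) cube([235, 34, 26]);
translate([34, 242, 130]) cube([235, 34, 26]);
translate([0, 34, 130]) cube([34, 208, 26]);
translate([269, 34, 130]) cube([34, 208, 26]);


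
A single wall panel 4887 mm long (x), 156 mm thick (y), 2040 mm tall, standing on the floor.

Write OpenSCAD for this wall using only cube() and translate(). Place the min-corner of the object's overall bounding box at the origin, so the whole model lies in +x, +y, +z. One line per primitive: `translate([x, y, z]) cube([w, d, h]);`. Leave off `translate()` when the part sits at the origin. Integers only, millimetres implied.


cube([4887, 156, 2040]);


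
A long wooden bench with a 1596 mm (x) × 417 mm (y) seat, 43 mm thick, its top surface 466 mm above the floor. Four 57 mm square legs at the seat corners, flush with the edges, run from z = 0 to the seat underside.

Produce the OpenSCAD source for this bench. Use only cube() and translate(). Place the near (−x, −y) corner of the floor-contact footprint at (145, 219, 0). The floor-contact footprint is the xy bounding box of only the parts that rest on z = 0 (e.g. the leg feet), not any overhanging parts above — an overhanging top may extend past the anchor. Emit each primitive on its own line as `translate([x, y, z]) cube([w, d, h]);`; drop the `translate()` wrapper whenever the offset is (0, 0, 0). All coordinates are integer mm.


translate([145, 219, 423]) cube([1596, 417, 43]);
translate([145, 219, 0]) cube([57, 57, 423]);
translate([145, 579, 0]) cube([57, 57, 423]);
translate([1684, 219, 0]) cube([57, 57, 423]);
translate([1684, 579, 0]) cube([57, 57, 423]);


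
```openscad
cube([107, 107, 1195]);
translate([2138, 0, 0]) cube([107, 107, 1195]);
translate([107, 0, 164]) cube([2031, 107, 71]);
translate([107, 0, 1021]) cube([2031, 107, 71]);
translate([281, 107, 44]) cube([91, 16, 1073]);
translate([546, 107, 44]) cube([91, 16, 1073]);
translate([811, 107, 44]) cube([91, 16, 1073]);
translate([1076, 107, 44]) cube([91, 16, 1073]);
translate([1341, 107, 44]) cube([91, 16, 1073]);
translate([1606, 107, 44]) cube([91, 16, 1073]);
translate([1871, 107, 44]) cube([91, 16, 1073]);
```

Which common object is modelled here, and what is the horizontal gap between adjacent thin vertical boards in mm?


A fence section. The picket gap is 174 mm.

Two posts, two rails, 7 pickets — a fence section. Span 2031 mm holds 7 pickets of 91 mm with 8 equal gaps: ⌊(2031 − 7·91) / 8⌋ = 174 mm.


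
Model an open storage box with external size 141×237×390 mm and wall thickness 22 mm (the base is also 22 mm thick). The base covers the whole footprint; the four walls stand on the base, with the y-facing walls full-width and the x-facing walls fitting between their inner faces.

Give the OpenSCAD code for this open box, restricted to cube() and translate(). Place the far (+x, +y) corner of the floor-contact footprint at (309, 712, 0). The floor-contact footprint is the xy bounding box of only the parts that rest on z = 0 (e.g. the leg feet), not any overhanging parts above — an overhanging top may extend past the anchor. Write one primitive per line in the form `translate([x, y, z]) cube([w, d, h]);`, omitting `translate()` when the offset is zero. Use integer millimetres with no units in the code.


translate([168, 475, 0]) cube([141, 237, 22]);
translate([168, 475, 22]) cube([141, 22, 368]);
translate([168, 690, 22]) cube([141, 22, 368]);
translate([168, 497, 22]) cube([22, 193, 368]);
translate([287, 497, 22]) cube([22, 193, 368]);


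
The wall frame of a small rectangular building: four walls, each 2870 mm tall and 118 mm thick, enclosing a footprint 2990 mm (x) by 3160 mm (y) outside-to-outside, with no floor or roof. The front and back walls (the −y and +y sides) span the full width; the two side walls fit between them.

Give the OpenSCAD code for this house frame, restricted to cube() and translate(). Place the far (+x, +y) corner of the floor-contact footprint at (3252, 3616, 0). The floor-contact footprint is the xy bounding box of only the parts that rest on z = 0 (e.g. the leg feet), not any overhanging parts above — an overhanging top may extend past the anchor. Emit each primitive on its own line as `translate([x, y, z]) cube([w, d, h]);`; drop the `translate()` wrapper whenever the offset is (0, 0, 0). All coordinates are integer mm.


translate([262, 456, 0]) cube([2990, 118, 2870]);
translate([262, 3498, 0]) cube([2990, 118, 2870]);
translate([262, 574, 0]) cube([118, 2924, 2870]);
translate([3134, 574, 0]) cube([118, 2924, 2870]);


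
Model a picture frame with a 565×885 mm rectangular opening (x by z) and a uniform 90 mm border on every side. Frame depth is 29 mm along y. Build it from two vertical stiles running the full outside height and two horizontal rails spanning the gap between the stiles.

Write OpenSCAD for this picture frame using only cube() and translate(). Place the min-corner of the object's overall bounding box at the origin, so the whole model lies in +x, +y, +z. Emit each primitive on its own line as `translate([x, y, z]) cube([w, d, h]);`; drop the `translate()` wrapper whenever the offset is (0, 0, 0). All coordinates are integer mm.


cube([90, 29, 1065]);
translate([655, 0, 0]) cube([90, 29, 1065]);
translate([90, 0, 0]) cube([565, 29, 90]);
translate([90, 0, 975]) cube([565, 29, 90]);


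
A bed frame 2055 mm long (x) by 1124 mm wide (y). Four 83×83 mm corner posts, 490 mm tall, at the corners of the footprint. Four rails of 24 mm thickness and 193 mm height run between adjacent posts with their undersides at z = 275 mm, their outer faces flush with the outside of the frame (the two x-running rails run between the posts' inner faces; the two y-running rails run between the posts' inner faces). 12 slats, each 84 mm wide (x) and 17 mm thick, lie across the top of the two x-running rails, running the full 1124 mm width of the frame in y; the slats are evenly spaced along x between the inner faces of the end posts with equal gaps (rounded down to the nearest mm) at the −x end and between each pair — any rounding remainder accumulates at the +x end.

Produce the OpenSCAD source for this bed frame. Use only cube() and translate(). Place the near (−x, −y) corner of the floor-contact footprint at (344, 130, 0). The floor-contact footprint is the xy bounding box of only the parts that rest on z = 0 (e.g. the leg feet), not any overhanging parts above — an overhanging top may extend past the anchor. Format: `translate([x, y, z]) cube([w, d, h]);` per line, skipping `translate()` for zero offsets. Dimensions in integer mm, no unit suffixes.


translate([344, 130, 0]) cube([83, 83, 490]);
translate([344, 1171, 0]) cube([83, 83, 490]);
translate([2316, 130, 0]) cube([83, 83, 490]);
translate([2316, 1171, 0]) cube([83, 83, 490]);
translate([427, 130, 275]) cube([1889, 24, 193]);
translate([427, 1230, 275]) cube([1889, 24, 193]);
translate([344, 213, 275]) cube([24, 958, 193]);
translate([2375, 213, 275]) cube([24, 958, 193]);
translate([494, 130, 468]) cube([84, 1124, 17]);
translate([645, 130, 468]) cube([84, 1124, 17]);
translate([796, 130, 468]) cube([84, 1124, 17]);
translate([947, 130, 468]) cube([84, 1124, 17]);
translate([1098, 130, 468]) cube([84, 1124, 17]);
translate([1249, 130, 468]) cube([84, 1124, 17]);
translate([1400, 130, 468]) cube([84, 1124, 17]);
translate([1551, 130, 468]) cube([84, 1124, 17]);
translate([1702, 130, 468]) cube([84, 1124, 17]);
translate([1853, 130, 468]) cube([84, 1124, 17]);
translate([2004, 130, 468]) cube([84, 1124, 17]);
translate([2155, 130, 468]) cube([84, 1124, 17]);


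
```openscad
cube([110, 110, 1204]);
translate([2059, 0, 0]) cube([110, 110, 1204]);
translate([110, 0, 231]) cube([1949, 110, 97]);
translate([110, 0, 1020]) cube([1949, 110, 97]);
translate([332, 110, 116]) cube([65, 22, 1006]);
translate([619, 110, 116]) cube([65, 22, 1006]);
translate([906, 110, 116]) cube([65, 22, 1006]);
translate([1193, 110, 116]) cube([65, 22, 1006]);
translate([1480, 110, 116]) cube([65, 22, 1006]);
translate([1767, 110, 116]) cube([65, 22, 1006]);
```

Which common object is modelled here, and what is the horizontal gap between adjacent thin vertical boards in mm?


A fence section. The picket gap is 222 mm.

Two posts, two rails, 6 pickets — a fence section. Span 1949 mm holds 6 pickets of 65 mm with 7 equal gaps: ⌊(1949 − 6·65) / 7⌋ = 222 mm.


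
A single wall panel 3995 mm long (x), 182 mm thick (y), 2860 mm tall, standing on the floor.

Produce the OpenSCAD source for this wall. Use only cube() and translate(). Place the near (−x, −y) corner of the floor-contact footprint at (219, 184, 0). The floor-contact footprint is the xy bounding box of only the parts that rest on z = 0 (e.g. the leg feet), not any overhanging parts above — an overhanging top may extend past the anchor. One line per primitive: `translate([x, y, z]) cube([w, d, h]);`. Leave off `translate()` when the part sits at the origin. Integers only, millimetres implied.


translate([219, 184, 0]) cube([3995, 182, 2860]);


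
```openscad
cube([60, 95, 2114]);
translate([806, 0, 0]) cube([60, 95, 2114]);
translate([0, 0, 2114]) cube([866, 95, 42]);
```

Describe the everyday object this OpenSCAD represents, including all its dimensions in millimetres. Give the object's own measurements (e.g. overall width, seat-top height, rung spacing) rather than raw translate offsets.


A door frame. The clear opening is 746 mm wide and 2114 mm high. Two 60 mm wide jambs, 95 mm deep, stand either side of the opening from the floor to the top of the opening. A 42 mm thick head sits across the top of both jambs, spanning the full outside width of the frame.


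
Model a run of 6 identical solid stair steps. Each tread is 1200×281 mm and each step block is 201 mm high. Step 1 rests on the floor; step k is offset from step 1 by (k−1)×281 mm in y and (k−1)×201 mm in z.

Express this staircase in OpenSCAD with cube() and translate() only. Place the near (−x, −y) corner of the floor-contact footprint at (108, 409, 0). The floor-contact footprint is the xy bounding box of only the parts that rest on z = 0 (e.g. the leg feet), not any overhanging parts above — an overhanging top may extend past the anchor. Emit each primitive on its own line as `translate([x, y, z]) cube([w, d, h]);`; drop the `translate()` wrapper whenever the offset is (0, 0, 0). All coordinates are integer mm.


translate([108, 409, 0]) cube([1200, 281, 201]);
translate([108, 690, 201]) cube([1200, 281, 201]);
translate([108, 971, 402]) cube([1200, 281, 201]);
translate([108, 1252, 603]) cube([1200, 281, 201]);
translate([108, 1533, 804]) cube([1200, 281, 201]);
translate([108, 1814, 1005]) cube([1200, 281, 201]);


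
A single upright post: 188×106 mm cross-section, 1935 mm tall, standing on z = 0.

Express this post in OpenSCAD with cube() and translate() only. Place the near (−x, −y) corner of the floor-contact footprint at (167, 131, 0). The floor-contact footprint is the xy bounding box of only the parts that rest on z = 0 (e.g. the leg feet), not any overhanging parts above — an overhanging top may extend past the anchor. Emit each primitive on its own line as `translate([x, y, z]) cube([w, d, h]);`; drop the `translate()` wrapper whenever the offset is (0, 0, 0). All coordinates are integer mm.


translate([167, 131, 0]) cube([188, 106, 1935]);


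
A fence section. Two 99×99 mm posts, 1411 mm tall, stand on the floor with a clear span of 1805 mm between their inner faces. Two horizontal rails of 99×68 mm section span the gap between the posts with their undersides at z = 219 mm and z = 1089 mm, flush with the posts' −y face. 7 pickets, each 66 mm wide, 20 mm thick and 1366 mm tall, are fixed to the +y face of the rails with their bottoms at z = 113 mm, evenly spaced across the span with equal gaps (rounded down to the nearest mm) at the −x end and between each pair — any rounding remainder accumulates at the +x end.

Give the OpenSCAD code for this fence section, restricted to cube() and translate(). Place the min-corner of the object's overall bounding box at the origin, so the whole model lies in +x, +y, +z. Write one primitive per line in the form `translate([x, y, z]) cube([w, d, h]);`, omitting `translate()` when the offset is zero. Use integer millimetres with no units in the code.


cube([99, 99, 1411]);
translate([1904, 0, 0]) cube([99, 99, 1411]);
translate([99, 0, 219]) cube([1805, 99, 68]);
translate([99, 0, 1089]) cube([1805, 99, 68]);
translate([266, 99, 113]) cube([66, 20, 1366]);
translate([499, 99, 113]) cube([66, 20, 1366]);
translate([732, 99, 113]) cube([66, 20, 1366]);
translate([965, 99, 113]) cube([66, 20, 1366]);
translate([1198, 99, 113]) cube([66, 20, 1366]);
translate([1431, 99, 113]) cube([66, 20, 1366]);
translate([1664, 99, 113]) cube([66, 20, 1366]);


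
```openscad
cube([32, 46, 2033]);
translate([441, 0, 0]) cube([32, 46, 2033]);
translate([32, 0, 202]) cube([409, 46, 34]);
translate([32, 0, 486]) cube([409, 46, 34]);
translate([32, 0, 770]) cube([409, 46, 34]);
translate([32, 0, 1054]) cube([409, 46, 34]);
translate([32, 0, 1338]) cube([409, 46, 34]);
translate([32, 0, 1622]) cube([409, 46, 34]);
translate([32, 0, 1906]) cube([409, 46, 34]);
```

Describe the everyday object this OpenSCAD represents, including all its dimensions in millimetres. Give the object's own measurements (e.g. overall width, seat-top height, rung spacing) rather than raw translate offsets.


A straight ladder. Two 32×46 mm vertical rails, 2033 mm tall, stand 473 mm apart (outside-to-outside) with their front faces coplanar on the −y side. 7 rungs, each 46 mm deep and 34 mm tall, span between the inner faces of the rails, front faces flush with the rails. The lowest rung's underside is at z = 202 mm and rungs are spaced 284 mm apart (underside to underside).


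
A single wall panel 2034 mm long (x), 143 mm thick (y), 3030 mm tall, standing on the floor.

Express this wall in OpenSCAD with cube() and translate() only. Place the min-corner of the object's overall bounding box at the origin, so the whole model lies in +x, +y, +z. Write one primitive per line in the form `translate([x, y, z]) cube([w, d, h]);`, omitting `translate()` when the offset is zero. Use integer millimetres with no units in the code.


cube([2034, 143, 3030]);


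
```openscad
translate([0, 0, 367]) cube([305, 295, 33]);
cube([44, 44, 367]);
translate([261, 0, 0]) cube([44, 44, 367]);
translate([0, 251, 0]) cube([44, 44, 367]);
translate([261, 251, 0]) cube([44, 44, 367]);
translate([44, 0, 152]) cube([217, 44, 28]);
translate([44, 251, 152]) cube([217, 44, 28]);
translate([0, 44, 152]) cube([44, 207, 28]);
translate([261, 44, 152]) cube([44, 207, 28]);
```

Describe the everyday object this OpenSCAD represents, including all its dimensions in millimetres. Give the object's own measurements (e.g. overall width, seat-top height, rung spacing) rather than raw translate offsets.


A four-legged stool. The seat is a 305×295×33 mm slab whose top surface is at z = 400 mm; four square legs, each 44×44 mm in cross-section, run from the floor (z = 0) to the underside of the seat, each flush with a corner of the seat. Four stretchers, 44 mm wide and 28 mm tall, connect adjacent legs with their undersides at z = 152 mm, each running between the inner faces of the legs it joins and aligned with the legs' outer faces on the other axis.


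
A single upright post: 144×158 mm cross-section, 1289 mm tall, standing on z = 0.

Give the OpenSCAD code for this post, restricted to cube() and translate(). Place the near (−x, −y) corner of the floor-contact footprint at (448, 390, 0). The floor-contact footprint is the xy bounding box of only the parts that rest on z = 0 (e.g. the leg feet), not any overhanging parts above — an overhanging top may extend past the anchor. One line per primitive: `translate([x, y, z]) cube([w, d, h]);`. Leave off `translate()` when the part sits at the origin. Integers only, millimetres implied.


translate([448, 390, 0]) cube([144, 158, 1289]);


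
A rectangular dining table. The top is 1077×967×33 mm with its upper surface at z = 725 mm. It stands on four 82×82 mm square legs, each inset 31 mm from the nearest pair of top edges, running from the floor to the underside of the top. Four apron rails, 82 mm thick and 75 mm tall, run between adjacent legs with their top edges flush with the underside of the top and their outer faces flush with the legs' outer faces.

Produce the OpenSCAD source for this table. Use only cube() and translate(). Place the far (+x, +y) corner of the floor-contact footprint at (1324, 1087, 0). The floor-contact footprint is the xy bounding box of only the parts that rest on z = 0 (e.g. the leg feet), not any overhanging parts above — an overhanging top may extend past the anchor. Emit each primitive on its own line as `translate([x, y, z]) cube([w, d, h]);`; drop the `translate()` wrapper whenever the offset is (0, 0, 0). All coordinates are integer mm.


translate([278, 151, 692]) cube([1077, 967, 33]);
translate([309, 182, 0]) cube([82, 82, 692]);
translate([1242, 182, 0]) cube([82, 82, 692]);
translate([309, 1005, 0]) cube([82, 82, 692]);
translate([1242, 1005, 0]) cube([82, 82, 692]);
translate([391, 182, 617]) cube([851, 82, 75]);
translate([391, 1005, 617]) cube([851, 82, 75]);
translate([309, 264, 617]) cube([82, 741, 75]);
translate([1242, 264, 617]) cube([82, 741, 75]);
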